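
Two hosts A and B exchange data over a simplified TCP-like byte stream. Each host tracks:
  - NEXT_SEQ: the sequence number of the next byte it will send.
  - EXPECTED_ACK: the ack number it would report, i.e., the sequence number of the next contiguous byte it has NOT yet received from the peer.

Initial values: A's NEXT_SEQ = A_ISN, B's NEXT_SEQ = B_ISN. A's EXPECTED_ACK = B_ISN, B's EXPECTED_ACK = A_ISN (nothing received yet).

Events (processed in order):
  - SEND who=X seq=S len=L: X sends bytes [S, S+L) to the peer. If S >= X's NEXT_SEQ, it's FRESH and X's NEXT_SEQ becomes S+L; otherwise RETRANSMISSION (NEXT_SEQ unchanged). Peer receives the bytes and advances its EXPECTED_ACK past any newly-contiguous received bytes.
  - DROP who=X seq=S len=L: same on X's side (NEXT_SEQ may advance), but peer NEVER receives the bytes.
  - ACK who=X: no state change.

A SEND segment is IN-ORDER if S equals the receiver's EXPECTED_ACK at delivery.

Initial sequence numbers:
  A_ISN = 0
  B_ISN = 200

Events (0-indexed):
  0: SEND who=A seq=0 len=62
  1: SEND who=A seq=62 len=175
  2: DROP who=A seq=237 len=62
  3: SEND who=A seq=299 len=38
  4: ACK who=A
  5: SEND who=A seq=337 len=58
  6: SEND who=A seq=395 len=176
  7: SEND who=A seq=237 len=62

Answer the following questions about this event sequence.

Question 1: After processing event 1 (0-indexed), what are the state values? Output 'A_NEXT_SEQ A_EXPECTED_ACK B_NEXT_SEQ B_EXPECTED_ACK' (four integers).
After event 0: A_seq=62 A_ack=200 B_seq=200 B_ack=62
After event 1: A_seq=237 A_ack=200 B_seq=200 B_ack=237

237 200 200 237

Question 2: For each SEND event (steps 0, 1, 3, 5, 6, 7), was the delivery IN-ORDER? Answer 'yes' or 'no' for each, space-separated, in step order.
Step 0: SEND seq=0 -> in-order
Step 1: SEND seq=62 -> in-order
Step 3: SEND seq=299 -> out-of-order
Step 5: SEND seq=337 -> out-of-order
Step 6: SEND seq=395 -> out-of-order
Step 7: SEND seq=237 -> in-order

Answer: yes yes no no no yes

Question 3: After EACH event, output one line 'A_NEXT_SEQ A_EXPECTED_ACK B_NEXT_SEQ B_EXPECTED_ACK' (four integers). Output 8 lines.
62 200 200 62
237 200 200 237
299 200 200 237
337 200 200 237
337 200 200 237
395 200 200 237
571 200 200 237
571 200 200 571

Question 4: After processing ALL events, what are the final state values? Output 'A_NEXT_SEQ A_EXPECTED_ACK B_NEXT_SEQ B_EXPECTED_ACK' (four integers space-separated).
After event 0: A_seq=62 A_ack=200 B_seq=200 B_ack=62
After event 1: A_seq=237 A_ack=200 B_seq=200 B_ack=237
After event 2: A_seq=299 A_ack=200 B_seq=200 B_ack=237
After event 3: A_seq=337 A_ack=200 B_seq=200 B_ack=237
After event 4: A_seq=337 A_ack=200 B_seq=200 B_ack=237
After event 5: A_seq=395 A_ack=200 B_seq=200 B_ack=237
After event 6: A_seq=571 A_ack=200 B_seq=200 B_ack=237
After event 7: A_seq=571 A_ack=200 B_seq=200 B_ack=571

Answer: 571 200 200 571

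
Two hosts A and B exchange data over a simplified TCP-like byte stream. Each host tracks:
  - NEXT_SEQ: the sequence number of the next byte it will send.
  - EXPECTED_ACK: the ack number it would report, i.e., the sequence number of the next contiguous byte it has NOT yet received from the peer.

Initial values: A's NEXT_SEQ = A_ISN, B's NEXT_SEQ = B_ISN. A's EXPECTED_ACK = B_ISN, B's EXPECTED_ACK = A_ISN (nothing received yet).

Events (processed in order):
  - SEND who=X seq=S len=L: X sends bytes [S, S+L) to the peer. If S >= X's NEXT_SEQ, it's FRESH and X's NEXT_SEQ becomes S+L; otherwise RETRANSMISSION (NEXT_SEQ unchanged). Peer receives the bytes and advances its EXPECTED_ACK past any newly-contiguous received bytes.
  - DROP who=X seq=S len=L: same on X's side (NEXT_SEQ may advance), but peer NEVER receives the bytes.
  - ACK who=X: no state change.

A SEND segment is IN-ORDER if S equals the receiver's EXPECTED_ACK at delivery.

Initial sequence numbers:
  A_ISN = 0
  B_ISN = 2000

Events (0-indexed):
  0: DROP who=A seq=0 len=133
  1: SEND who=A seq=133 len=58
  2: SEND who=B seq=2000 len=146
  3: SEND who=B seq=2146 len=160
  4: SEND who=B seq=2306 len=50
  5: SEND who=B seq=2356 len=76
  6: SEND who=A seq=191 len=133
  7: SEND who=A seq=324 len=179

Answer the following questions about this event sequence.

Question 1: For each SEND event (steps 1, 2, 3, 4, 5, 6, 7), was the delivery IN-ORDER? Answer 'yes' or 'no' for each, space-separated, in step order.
Step 1: SEND seq=133 -> out-of-order
Step 2: SEND seq=2000 -> in-order
Step 3: SEND seq=2146 -> in-order
Step 4: SEND seq=2306 -> in-order
Step 5: SEND seq=2356 -> in-order
Step 6: SEND seq=191 -> out-of-order
Step 7: SEND seq=324 -> out-of-order

Answer: no yes yes yes yes no no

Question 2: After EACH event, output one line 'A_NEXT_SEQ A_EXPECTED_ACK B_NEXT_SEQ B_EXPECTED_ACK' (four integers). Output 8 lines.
133 2000 2000 0
191 2000 2000 0
191 2146 2146 0
191 2306 2306 0
191 2356 2356 0
191 2432 2432 0
324 2432 2432 0
503 2432 2432 0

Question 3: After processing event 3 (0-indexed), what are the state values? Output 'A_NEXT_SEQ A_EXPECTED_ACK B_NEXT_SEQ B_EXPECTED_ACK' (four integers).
After event 0: A_seq=133 A_ack=2000 B_seq=2000 B_ack=0
After event 1: A_seq=191 A_ack=2000 B_seq=2000 B_ack=0
After event 2: A_seq=191 A_ack=2146 B_seq=2146 B_ack=0
After event 3: A_seq=191 A_ack=2306 B_seq=2306 B_ack=0

191 2306 2306 0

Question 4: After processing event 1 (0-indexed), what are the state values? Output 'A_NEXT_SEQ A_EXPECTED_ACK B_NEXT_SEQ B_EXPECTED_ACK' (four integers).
After event 0: A_seq=133 A_ack=2000 B_seq=2000 B_ack=0
After event 1: A_seq=191 A_ack=2000 B_seq=2000 B_ack=0

191 2000 2000 0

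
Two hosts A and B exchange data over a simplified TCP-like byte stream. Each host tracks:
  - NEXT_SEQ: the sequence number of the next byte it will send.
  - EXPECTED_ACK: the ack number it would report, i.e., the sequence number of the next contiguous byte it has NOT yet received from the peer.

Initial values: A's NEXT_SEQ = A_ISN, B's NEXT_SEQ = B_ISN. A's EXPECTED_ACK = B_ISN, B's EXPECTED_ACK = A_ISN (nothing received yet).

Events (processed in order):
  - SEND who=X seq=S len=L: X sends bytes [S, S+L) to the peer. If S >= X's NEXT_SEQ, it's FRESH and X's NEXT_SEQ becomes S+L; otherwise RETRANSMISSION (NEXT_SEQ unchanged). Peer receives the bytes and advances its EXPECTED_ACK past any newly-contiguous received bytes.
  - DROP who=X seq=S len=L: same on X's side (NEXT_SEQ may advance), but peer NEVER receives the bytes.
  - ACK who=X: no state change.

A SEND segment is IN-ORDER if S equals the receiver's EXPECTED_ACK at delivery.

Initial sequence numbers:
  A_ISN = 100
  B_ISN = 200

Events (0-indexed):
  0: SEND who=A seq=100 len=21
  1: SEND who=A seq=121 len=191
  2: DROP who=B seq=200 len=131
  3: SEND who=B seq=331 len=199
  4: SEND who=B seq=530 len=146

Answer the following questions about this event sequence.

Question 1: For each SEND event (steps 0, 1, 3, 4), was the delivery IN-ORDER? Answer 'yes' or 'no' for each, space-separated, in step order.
Step 0: SEND seq=100 -> in-order
Step 1: SEND seq=121 -> in-order
Step 3: SEND seq=331 -> out-of-order
Step 4: SEND seq=530 -> out-of-order

Answer: yes yes no no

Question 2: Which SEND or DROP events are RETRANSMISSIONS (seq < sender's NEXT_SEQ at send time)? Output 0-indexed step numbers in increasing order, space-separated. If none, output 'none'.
Step 0: SEND seq=100 -> fresh
Step 1: SEND seq=121 -> fresh
Step 2: DROP seq=200 -> fresh
Step 3: SEND seq=331 -> fresh
Step 4: SEND seq=530 -> fresh

Answer: none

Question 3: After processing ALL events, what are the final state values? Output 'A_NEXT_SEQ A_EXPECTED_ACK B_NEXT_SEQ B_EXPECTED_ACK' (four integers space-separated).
After event 0: A_seq=121 A_ack=200 B_seq=200 B_ack=121
After event 1: A_seq=312 A_ack=200 B_seq=200 B_ack=312
After event 2: A_seq=312 A_ack=200 B_seq=331 B_ack=312
After event 3: A_seq=312 A_ack=200 B_seq=530 B_ack=312
After event 4: A_seq=312 A_ack=200 B_seq=676 B_ack=312

Answer: 312 200 676 312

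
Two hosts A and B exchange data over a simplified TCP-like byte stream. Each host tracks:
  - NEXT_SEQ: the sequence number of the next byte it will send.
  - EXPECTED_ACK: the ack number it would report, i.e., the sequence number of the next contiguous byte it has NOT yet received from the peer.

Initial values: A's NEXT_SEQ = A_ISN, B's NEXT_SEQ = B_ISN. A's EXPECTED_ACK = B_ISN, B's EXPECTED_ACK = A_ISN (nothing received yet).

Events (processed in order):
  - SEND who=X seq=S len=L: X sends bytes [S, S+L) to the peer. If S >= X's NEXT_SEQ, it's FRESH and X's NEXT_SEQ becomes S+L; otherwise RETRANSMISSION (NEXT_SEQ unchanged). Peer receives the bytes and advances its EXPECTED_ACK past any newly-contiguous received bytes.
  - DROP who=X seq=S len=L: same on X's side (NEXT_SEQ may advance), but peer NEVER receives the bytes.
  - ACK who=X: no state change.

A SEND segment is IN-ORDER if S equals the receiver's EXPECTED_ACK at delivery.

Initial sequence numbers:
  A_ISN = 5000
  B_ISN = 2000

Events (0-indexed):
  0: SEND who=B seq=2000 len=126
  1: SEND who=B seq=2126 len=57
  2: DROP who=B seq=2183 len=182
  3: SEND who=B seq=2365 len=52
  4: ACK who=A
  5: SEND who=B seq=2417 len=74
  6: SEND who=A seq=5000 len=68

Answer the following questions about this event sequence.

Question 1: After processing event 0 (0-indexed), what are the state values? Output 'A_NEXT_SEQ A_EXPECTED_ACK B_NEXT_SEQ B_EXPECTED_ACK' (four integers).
After event 0: A_seq=5000 A_ack=2126 B_seq=2126 B_ack=5000

5000 2126 2126 5000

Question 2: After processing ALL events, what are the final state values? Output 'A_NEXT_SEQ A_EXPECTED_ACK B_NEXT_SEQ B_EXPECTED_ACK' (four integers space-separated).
Answer: 5068 2183 2491 5068

Derivation:
After event 0: A_seq=5000 A_ack=2126 B_seq=2126 B_ack=5000
After event 1: A_seq=5000 A_ack=2183 B_seq=2183 B_ack=5000
After event 2: A_seq=5000 A_ack=2183 B_seq=2365 B_ack=5000
After event 3: A_seq=5000 A_ack=2183 B_seq=2417 B_ack=5000
After event 4: A_seq=5000 A_ack=2183 B_seq=2417 B_ack=5000
After event 5: A_seq=5000 A_ack=2183 B_seq=2491 B_ack=5000
After event 6: A_seq=5068 A_ack=2183 B_seq=2491 B_ack=5068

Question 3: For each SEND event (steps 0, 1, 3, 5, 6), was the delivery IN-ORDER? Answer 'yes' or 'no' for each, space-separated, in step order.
Answer: yes yes no no yes

Derivation:
Step 0: SEND seq=2000 -> in-order
Step 1: SEND seq=2126 -> in-order
Step 3: SEND seq=2365 -> out-of-order
Step 5: SEND seq=2417 -> out-of-order
Step 6: SEND seq=5000 -> in-order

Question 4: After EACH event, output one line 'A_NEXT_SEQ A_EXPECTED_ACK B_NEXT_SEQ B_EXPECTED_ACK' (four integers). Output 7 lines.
5000 2126 2126 5000
5000 2183 2183 5000
5000 2183 2365 5000
5000 2183 2417 5000
5000 2183 2417 5000
5000 2183 2491 5000
5068 2183 2491 5068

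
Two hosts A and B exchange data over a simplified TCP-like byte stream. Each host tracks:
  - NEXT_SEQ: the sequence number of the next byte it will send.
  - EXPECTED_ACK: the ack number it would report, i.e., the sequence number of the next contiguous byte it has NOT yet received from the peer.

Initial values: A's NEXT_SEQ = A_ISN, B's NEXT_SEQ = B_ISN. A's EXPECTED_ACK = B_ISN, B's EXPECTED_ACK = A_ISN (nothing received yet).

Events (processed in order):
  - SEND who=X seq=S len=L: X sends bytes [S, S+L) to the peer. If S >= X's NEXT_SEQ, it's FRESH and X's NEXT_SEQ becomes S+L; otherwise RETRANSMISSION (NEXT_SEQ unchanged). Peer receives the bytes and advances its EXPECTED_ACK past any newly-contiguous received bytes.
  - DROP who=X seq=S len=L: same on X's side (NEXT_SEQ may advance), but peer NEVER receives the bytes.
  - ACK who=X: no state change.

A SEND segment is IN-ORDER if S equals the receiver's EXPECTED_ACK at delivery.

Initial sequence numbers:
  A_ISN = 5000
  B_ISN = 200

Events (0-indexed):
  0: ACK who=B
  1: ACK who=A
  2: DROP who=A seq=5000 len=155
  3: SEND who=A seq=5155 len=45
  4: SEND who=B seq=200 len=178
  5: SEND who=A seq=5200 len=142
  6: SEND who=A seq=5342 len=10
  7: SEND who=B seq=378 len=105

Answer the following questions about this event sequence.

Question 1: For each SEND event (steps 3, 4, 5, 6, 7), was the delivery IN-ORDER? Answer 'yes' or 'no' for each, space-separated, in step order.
Answer: no yes no no yes

Derivation:
Step 3: SEND seq=5155 -> out-of-order
Step 4: SEND seq=200 -> in-order
Step 5: SEND seq=5200 -> out-of-order
Step 6: SEND seq=5342 -> out-of-order
Step 7: SEND seq=378 -> in-order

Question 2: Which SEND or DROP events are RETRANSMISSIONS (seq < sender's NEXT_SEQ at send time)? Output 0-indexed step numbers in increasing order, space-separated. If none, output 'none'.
Step 2: DROP seq=5000 -> fresh
Step 3: SEND seq=5155 -> fresh
Step 4: SEND seq=200 -> fresh
Step 5: SEND seq=5200 -> fresh
Step 6: SEND seq=5342 -> fresh
Step 7: SEND seq=378 -> fresh

Answer: none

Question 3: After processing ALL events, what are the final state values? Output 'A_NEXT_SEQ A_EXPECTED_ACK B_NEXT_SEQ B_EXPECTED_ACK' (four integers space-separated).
Answer: 5352 483 483 5000

Derivation:
After event 0: A_seq=5000 A_ack=200 B_seq=200 B_ack=5000
After event 1: A_seq=5000 A_ack=200 B_seq=200 B_ack=5000
After event 2: A_seq=5155 A_ack=200 B_seq=200 B_ack=5000
After event 3: A_seq=5200 A_ack=200 B_seq=200 B_ack=5000
After event 4: A_seq=5200 A_ack=378 B_seq=378 B_ack=5000
After event 5: A_seq=5342 A_ack=378 B_seq=378 B_ack=5000
After event 6: A_seq=5352 A_ack=378 B_seq=378 B_ack=5000
After event 7: A_seq=5352 A_ack=483 B_seq=483 B_ack=5000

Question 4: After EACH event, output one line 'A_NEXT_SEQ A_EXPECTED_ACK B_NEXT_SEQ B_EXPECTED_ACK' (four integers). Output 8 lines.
5000 200 200 5000
5000 200 200 5000
5155 200 200 5000
5200 200 200 5000
5200 378 378 5000
5342 378 378 5000
5352 378 378 5000
5352 483 483 5000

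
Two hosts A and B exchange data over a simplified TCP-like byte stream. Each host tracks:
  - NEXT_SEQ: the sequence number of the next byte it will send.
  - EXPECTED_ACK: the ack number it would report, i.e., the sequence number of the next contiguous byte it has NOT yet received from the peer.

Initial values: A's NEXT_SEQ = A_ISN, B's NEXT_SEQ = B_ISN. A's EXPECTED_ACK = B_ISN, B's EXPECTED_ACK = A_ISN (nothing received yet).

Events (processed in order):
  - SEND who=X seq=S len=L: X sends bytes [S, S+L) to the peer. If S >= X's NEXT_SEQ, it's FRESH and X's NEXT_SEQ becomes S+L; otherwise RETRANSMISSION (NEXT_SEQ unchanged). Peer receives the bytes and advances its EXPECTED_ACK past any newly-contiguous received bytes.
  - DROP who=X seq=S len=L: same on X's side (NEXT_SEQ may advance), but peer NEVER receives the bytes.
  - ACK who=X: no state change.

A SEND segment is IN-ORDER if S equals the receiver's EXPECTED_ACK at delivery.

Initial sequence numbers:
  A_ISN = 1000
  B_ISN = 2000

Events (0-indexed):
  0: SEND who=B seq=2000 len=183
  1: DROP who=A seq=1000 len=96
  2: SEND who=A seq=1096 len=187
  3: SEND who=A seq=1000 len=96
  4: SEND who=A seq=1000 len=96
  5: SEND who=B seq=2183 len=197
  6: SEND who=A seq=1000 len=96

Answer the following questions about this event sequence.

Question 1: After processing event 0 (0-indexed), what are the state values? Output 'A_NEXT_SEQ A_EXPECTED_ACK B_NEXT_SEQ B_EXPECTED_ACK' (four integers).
After event 0: A_seq=1000 A_ack=2183 B_seq=2183 B_ack=1000

1000 2183 2183 1000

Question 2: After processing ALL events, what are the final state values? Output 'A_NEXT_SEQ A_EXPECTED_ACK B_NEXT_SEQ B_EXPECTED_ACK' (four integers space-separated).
Answer: 1283 2380 2380 1283

Derivation:
After event 0: A_seq=1000 A_ack=2183 B_seq=2183 B_ack=1000
After event 1: A_seq=1096 A_ack=2183 B_seq=2183 B_ack=1000
After event 2: A_seq=1283 A_ack=2183 B_seq=2183 B_ack=1000
After event 3: A_seq=1283 A_ack=2183 B_seq=2183 B_ack=1283
After event 4: A_seq=1283 A_ack=2183 B_seq=2183 B_ack=1283
After event 5: A_seq=1283 A_ack=2380 B_seq=2380 B_ack=1283
After event 6: A_seq=1283 A_ack=2380 B_seq=2380 B_ack=1283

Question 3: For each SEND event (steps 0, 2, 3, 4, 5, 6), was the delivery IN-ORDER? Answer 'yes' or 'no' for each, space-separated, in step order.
Step 0: SEND seq=2000 -> in-order
Step 2: SEND seq=1096 -> out-of-order
Step 3: SEND seq=1000 -> in-order
Step 4: SEND seq=1000 -> out-of-order
Step 5: SEND seq=2183 -> in-order
Step 6: SEND seq=1000 -> out-of-order

Answer: yes no yes no yes no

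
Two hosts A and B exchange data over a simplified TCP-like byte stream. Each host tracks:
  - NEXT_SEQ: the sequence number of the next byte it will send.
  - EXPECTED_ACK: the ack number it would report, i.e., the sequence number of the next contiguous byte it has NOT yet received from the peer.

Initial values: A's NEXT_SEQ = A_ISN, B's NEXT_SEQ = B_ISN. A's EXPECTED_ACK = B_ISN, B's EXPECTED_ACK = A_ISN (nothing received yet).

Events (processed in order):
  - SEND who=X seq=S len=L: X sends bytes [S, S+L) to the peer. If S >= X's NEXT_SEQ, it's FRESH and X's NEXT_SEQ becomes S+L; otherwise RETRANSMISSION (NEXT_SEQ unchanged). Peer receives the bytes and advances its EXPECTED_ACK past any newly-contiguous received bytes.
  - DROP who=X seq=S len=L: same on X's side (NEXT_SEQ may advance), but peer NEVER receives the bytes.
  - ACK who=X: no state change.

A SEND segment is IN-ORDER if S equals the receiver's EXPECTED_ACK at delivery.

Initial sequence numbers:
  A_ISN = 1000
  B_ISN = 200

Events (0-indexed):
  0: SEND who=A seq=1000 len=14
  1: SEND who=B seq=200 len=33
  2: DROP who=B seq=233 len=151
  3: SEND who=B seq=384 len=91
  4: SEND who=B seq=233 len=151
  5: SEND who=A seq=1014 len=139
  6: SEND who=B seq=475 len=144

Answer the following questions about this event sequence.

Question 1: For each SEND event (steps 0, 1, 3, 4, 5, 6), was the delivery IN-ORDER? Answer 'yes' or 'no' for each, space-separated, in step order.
Step 0: SEND seq=1000 -> in-order
Step 1: SEND seq=200 -> in-order
Step 3: SEND seq=384 -> out-of-order
Step 4: SEND seq=233 -> in-order
Step 5: SEND seq=1014 -> in-order
Step 6: SEND seq=475 -> in-order

Answer: yes yes no yes yes yes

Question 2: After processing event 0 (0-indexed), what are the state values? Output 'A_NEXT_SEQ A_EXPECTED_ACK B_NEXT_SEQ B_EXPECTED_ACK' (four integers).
After event 0: A_seq=1014 A_ack=200 B_seq=200 B_ack=1014

1014 200 200 1014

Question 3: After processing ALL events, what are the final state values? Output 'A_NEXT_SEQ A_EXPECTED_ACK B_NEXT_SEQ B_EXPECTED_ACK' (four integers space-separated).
Answer: 1153 619 619 1153

Derivation:
After event 0: A_seq=1014 A_ack=200 B_seq=200 B_ack=1014
After event 1: A_seq=1014 A_ack=233 B_seq=233 B_ack=1014
After event 2: A_seq=1014 A_ack=233 B_seq=384 B_ack=1014
After event 3: A_seq=1014 A_ack=233 B_seq=475 B_ack=1014
After event 4: A_seq=1014 A_ack=475 B_seq=475 B_ack=1014
After event 5: A_seq=1153 A_ack=475 B_seq=475 B_ack=1153
After event 6: A_seq=1153 A_ack=619 B_seq=619 B_ack=1153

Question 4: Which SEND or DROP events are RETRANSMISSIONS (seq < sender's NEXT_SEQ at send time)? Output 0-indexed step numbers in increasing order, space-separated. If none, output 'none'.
Step 0: SEND seq=1000 -> fresh
Step 1: SEND seq=200 -> fresh
Step 2: DROP seq=233 -> fresh
Step 3: SEND seq=384 -> fresh
Step 4: SEND seq=233 -> retransmit
Step 5: SEND seq=1014 -> fresh
Step 6: SEND seq=475 -> fresh

Answer: 4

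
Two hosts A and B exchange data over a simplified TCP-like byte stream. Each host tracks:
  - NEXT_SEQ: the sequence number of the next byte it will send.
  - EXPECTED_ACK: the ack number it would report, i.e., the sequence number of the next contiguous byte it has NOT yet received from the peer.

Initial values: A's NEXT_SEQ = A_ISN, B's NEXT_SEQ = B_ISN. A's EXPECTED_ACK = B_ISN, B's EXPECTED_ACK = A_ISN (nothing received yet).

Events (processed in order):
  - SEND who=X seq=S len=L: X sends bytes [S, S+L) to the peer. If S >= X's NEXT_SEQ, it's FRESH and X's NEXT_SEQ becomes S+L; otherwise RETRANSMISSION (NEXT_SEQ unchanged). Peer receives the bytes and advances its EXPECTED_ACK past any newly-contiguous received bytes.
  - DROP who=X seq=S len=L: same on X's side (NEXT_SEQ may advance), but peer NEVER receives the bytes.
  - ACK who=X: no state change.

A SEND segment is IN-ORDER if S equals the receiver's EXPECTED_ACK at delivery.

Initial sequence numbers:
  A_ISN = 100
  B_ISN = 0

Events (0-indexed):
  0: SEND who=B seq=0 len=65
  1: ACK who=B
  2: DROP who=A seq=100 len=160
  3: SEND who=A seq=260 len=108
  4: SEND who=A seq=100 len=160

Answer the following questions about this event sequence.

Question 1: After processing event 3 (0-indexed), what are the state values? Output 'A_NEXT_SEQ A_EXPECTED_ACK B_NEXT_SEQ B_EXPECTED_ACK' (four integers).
After event 0: A_seq=100 A_ack=65 B_seq=65 B_ack=100
After event 1: A_seq=100 A_ack=65 B_seq=65 B_ack=100
After event 2: A_seq=260 A_ack=65 B_seq=65 B_ack=100
After event 3: A_seq=368 A_ack=65 B_seq=65 B_ack=100

368 65 65 100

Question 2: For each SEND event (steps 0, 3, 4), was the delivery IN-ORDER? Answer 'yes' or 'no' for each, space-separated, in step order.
Step 0: SEND seq=0 -> in-order
Step 3: SEND seq=260 -> out-of-order
Step 4: SEND seq=100 -> in-order

Answer: yes no yes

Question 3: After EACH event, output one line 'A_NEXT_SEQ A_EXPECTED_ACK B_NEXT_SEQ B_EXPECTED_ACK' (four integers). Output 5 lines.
100 65 65 100
100 65 65 100
260 65 65 100
368 65 65 100
368 65 65 368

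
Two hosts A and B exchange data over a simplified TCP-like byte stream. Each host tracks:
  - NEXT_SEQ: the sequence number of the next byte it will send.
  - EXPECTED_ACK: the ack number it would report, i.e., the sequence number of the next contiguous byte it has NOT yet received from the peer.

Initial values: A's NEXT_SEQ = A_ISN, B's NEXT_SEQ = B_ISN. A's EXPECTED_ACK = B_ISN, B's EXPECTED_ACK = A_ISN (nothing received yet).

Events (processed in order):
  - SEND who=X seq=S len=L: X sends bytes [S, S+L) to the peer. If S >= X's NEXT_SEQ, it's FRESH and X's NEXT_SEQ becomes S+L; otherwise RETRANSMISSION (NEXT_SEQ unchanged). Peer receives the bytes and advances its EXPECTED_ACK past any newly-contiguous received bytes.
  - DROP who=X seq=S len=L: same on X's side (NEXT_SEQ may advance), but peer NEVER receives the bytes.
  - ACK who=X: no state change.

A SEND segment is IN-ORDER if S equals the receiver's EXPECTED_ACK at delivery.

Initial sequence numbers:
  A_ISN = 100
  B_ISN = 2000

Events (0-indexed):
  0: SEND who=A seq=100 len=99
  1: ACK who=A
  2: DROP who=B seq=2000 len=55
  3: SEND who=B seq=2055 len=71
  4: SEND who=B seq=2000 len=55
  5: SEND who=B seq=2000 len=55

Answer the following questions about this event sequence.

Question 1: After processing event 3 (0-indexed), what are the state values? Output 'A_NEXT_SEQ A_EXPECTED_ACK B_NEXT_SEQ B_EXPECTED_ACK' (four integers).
After event 0: A_seq=199 A_ack=2000 B_seq=2000 B_ack=199
After event 1: A_seq=199 A_ack=2000 B_seq=2000 B_ack=199
After event 2: A_seq=199 A_ack=2000 B_seq=2055 B_ack=199
After event 3: A_seq=199 A_ack=2000 B_seq=2126 B_ack=199

199 2000 2126 199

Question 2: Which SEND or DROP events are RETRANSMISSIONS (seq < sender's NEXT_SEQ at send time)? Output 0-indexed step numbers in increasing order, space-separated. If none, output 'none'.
Answer: 4 5

Derivation:
Step 0: SEND seq=100 -> fresh
Step 2: DROP seq=2000 -> fresh
Step 3: SEND seq=2055 -> fresh
Step 4: SEND seq=2000 -> retransmit
Step 5: SEND seq=2000 -> retransmit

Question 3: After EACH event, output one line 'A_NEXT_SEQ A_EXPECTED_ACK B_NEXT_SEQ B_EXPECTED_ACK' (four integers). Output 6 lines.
199 2000 2000 199
199 2000 2000 199
199 2000 2055 199
199 2000 2126 199
199 2126 2126 199
199 2126 2126 199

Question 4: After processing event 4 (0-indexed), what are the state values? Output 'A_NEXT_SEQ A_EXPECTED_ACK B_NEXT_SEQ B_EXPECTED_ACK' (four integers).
After event 0: A_seq=199 A_ack=2000 B_seq=2000 B_ack=199
After event 1: A_seq=199 A_ack=2000 B_seq=2000 B_ack=199
After event 2: A_seq=199 A_ack=2000 B_seq=2055 B_ack=199
After event 3: A_seq=199 A_ack=2000 B_seq=2126 B_ack=199
After event 4: A_seq=199 A_ack=2126 B_seq=2126 B_ack=199

199 2126 2126 199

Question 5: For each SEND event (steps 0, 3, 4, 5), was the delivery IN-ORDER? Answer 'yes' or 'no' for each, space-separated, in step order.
Answer: yes no yes no

Derivation:
Step 0: SEND seq=100 -> in-order
Step 3: SEND seq=2055 -> out-of-order
Step 4: SEND seq=2000 -> in-order
Step 5: SEND seq=2000 -> out-of-order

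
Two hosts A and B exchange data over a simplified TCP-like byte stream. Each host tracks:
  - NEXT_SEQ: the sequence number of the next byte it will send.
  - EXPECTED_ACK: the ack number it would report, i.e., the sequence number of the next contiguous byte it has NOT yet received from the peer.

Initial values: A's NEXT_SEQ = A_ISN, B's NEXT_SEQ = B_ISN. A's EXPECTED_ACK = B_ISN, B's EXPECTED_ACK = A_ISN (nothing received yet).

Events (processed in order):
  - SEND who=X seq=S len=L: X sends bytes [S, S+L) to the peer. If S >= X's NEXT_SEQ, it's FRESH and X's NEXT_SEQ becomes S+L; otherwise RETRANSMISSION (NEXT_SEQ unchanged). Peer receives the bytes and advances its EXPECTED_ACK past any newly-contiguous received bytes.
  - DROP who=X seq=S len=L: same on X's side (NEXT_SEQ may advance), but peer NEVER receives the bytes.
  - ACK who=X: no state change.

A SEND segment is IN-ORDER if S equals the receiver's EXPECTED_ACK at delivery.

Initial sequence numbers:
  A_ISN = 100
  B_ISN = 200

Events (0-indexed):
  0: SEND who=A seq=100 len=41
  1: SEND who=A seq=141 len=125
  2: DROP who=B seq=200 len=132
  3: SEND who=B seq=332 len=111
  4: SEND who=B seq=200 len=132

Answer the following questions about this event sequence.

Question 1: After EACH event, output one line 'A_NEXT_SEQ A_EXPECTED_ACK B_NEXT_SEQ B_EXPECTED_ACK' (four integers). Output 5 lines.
141 200 200 141
266 200 200 266
266 200 332 266
266 200 443 266
266 443 443 266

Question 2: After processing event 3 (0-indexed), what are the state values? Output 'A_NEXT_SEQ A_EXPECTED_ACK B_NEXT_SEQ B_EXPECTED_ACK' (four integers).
After event 0: A_seq=141 A_ack=200 B_seq=200 B_ack=141
After event 1: A_seq=266 A_ack=200 B_seq=200 B_ack=266
After event 2: A_seq=266 A_ack=200 B_seq=332 B_ack=266
After event 3: A_seq=266 A_ack=200 B_seq=443 B_ack=266

266 200 443 266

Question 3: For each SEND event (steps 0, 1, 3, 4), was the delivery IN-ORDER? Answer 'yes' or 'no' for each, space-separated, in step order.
Answer: yes yes no yes

Derivation:
Step 0: SEND seq=100 -> in-order
Step 1: SEND seq=141 -> in-order
Step 3: SEND seq=332 -> out-of-order
Step 4: SEND seq=200 -> in-order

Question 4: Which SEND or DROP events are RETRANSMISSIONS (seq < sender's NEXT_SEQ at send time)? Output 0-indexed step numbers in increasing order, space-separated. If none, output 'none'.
Answer: 4

Derivation:
Step 0: SEND seq=100 -> fresh
Step 1: SEND seq=141 -> fresh
Step 2: DROP seq=200 -> fresh
Step 3: SEND seq=332 -> fresh
Step 4: SEND seq=200 -> retransmit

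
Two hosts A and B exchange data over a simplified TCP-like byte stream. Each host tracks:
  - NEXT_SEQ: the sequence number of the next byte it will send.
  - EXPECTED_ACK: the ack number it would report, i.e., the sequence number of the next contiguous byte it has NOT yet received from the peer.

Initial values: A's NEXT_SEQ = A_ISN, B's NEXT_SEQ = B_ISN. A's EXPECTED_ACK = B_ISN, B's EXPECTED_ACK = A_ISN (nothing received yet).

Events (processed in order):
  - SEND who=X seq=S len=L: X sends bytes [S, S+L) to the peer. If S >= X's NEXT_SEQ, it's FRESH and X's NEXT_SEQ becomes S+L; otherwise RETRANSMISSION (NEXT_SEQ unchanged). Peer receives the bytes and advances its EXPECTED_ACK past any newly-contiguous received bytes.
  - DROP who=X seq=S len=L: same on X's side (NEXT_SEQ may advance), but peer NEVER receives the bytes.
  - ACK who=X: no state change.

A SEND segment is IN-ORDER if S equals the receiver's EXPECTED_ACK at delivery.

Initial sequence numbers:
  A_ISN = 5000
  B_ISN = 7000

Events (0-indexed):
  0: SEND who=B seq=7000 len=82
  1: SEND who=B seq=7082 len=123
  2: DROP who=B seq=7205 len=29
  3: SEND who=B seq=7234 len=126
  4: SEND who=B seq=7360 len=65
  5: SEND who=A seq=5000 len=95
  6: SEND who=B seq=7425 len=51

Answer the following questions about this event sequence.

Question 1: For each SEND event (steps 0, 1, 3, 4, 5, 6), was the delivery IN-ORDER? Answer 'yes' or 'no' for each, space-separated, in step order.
Step 0: SEND seq=7000 -> in-order
Step 1: SEND seq=7082 -> in-order
Step 3: SEND seq=7234 -> out-of-order
Step 4: SEND seq=7360 -> out-of-order
Step 5: SEND seq=5000 -> in-order
Step 6: SEND seq=7425 -> out-of-order

Answer: yes yes no no yes no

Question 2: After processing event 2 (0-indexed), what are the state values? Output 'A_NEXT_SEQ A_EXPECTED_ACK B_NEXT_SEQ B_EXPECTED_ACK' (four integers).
After event 0: A_seq=5000 A_ack=7082 B_seq=7082 B_ack=5000
After event 1: A_seq=5000 A_ack=7205 B_seq=7205 B_ack=5000
After event 2: A_seq=5000 A_ack=7205 B_seq=7234 B_ack=5000

5000 7205 7234 5000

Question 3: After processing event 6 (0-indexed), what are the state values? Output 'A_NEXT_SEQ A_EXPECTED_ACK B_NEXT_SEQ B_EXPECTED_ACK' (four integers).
After event 0: A_seq=5000 A_ack=7082 B_seq=7082 B_ack=5000
After event 1: A_seq=5000 A_ack=7205 B_seq=7205 B_ack=5000
After event 2: A_seq=5000 A_ack=7205 B_seq=7234 B_ack=5000
After event 3: A_seq=5000 A_ack=7205 B_seq=7360 B_ack=5000
After event 4: A_seq=5000 A_ack=7205 B_seq=7425 B_ack=5000
After event 5: A_seq=5095 A_ack=7205 B_seq=7425 B_ack=5095
After event 6: A_seq=5095 A_ack=7205 B_seq=7476 B_ack=5095

5095 7205 7476 5095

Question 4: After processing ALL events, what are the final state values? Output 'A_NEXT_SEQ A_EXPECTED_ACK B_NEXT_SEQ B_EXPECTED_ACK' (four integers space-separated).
Answer: 5095 7205 7476 5095

Derivation:
After event 0: A_seq=5000 A_ack=7082 B_seq=7082 B_ack=5000
After event 1: A_seq=5000 A_ack=7205 B_seq=7205 B_ack=5000
After event 2: A_seq=5000 A_ack=7205 B_seq=7234 B_ack=5000
After event 3: A_seq=5000 A_ack=7205 B_seq=7360 B_ack=5000
After event 4: A_seq=5000 A_ack=7205 B_seq=7425 B_ack=5000
After event 5: A_seq=5095 A_ack=7205 B_seq=7425 B_ack=5095
After event 6: A_seq=5095 A_ack=7205 B_seq=7476 B_ack=5095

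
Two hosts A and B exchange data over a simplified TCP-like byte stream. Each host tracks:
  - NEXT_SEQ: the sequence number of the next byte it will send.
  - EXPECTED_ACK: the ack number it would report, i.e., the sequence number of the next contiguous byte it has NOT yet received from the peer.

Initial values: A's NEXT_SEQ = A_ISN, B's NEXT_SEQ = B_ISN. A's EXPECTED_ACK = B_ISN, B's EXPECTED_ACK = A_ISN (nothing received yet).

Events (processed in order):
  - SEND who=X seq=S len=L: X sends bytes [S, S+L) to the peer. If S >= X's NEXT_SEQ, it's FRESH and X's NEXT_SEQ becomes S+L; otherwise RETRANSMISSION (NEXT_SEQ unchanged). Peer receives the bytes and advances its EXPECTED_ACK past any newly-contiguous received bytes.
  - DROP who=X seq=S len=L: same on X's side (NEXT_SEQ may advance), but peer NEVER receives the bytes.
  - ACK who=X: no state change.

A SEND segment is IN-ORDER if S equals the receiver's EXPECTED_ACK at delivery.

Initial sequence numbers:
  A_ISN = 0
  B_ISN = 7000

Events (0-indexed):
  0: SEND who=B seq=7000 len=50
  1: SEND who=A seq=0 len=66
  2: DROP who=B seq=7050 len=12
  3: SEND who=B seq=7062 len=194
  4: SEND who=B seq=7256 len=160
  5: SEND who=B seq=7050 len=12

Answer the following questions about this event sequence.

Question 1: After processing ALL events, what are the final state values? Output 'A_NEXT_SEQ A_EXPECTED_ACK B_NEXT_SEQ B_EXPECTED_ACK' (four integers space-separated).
Answer: 66 7416 7416 66

Derivation:
After event 0: A_seq=0 A_ack=7050 B_seq=7050 B_ack=0
After event 1: A_seq=66 A_ack=7050 B_seq=7050 B_ack=66
After event 2: A_seq=66 A_ack=7050 B_seq=7062 B_ack=66
After event 3: A_seq=66 A_ack=7050 B_seq=7256 B_ack=66
After event 4: A_seq=66 A_ack=7050 B_seq=7416 B_ack=66
After event 5: A_seq=66 A_ack=7416 B_seq=7416 B_ack=66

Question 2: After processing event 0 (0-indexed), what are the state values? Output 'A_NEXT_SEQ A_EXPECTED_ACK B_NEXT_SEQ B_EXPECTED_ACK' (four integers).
After event 0: A_seq=0 A_ack=7050 B_seq=7050 B_ack=0

0 7050 7050 0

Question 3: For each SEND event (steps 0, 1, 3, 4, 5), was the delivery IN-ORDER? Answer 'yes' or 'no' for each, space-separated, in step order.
Answer: yes yes no no yes

Derivation:
Step 0: SEND seq=7000 -> in-order
Step 1: SEND seq=0 -> in-order
Step 3: SEND seq=7062 -> out-of-order
Step 4: SEND seq=7256 -> out-of-order
Step 5: SEND seq=7050 -> in-order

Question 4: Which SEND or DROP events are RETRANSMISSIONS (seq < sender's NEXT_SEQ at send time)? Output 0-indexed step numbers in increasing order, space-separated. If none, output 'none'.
Step 0: SEND seq=7000 -> fresh
Step 1: SEND seq=0 -> fresh
Step 2: DROP seq=7050 -> fresh
Step 3: SEND seq=7062 -> fresh
Step 4: SEND seq=7256 -> fresh
Step 5: SEND seq=7050 -> retransmit

Answer: 5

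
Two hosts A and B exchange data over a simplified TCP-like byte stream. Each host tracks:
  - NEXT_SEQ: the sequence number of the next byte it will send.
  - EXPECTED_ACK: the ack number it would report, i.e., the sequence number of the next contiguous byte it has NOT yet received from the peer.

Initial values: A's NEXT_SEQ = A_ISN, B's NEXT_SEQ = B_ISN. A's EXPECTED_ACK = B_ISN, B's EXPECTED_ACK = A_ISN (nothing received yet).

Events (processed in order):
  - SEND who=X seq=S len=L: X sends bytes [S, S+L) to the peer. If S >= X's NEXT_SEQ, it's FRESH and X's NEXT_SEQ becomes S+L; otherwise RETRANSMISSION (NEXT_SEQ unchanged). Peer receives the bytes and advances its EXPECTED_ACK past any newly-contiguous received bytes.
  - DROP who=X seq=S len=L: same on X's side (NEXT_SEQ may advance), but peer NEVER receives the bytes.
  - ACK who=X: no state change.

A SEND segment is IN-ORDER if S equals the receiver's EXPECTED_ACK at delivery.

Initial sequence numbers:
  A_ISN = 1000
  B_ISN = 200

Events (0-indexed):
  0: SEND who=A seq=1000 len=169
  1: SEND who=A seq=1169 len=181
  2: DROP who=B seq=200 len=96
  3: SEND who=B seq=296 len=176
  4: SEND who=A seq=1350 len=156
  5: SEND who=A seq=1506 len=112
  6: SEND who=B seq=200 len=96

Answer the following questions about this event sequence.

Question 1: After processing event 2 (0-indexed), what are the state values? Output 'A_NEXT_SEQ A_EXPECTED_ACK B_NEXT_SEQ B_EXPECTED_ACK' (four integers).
After event 0: A_seq=1169 A_ack=200 B_seq=200 B_ack=1169
After event 1: A_seq=1350 A_ack=200 B_seq=200 B_ack=1350
After event 2: A_seq=1350 A_ack=200 B_seq=296 B_ack=1350

1350 200 296 1350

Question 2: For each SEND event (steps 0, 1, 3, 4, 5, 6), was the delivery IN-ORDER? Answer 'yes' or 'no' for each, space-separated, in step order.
Answer: yes yes no yes yes yes

Derivation:
Step 0: SEND seq=1000 -> in-order
Step 1: SEND seq=1169 -> in-order
Step 3: SEND seq=296 -> out-of-order
Step 4: SEND seq=1350 -> in-order
Step 5: SEND seq=1506 -> in-order
Step 6: SEND seq=200 -> in-order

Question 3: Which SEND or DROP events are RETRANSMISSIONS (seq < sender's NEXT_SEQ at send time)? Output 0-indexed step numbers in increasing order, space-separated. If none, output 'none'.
Answer: 6

Derivation:
Step 0: SEND seq=1000 -> fresh
Step 1: SEND seq=1169 -> fresh
Step 2: DROP seq=200 -> fresh
Step 3: SEND seq=296 -> fresh
Step 4: SEND seq=1350 -> fresh
Step 5: SEND seq=1506 -> fresh
Step 6: SEND seq=200 -> retransmit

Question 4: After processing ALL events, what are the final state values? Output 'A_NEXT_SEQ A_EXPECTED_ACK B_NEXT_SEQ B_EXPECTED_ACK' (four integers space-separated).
After event 0: A_seq=1169 A_ack=200 B_seq=200 B_ack=1169
After event 1: A_seq=1350 A_ack=200 B_seq=200 B_ack=1350
After event 2: A_seq=1350 A_ack=200 B_seq=296 B_ack=1350
After event 3: A_seq=1350 A_ack=200 B_seq=472 B_ack=1350
After event 4: A_seq=1506 A_ack=200 B_seq=472 B_ack=1506
After event 5: A_seq=1618 A_ack=200 B_seq=472 B_ack=1618
After event 6: A_seq=1618 A_ack=472 B_seq=472 B_ack=1618

Answer: 1618 472 472 1618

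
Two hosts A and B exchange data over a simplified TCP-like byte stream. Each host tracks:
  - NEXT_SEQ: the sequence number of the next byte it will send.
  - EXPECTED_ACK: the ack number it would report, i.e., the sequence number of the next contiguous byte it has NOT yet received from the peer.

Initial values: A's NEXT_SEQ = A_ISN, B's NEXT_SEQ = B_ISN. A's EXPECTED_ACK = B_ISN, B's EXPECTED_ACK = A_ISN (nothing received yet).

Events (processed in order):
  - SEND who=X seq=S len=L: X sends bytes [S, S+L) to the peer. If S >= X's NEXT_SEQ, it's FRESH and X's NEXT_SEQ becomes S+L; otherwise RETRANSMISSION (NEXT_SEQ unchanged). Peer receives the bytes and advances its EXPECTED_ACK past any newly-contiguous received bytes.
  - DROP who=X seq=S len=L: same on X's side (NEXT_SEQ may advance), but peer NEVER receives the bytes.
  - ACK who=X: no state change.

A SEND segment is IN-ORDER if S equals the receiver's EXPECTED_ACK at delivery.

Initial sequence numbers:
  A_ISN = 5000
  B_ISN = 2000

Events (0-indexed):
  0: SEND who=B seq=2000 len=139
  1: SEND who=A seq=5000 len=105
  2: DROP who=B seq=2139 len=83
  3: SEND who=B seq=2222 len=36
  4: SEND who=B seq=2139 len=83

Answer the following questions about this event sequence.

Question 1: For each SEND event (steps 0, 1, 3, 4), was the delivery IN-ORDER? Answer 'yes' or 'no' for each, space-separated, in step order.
Answer: yes yes no yes

Derivation:
Step 0: SEND seq=2000 -> in-order
Step 1: SEND seq=5000 -> in-order
Step 3: SEND seq=2222 -> out-of-order
Step 4: SEND seq=2139 -> in-order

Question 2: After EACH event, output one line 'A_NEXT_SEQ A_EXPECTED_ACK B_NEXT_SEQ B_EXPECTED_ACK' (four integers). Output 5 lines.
5000 2139 2139 5000
5105 2139 2139 5105
5105 2139 2222 5105
5105 2139 2258 5105
5105 2258 2258 5105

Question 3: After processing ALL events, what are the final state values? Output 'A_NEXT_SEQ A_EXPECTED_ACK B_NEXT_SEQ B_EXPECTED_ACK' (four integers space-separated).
Answer: 5105 2258 2258 5105

Derivation:
After event 0: A_seq=5000 A_ack=2139 B_seq=2139 B_ack=5000
After event 1: A_seq=5105 A_ack=2139 B_seq=2139 B_ack=5105
After event 2: A_seq=5105 A_ack=2139 B_seq=2222 B_ack=5105
After event 3: A_seq=5105 A_ack=2139 B_seq=2258 B_ack=5105
After event 4: A_seq=5105 A_ack=2258 B_seq=2258 B_ack=5105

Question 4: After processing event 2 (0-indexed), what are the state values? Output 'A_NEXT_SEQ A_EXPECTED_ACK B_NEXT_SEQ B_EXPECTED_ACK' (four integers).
After event 0: A_seq=5000 A_ack=2139 B_seq=2139 B_ack=5000
After event 1: A_seq=5105 A_ack=2139 B_seq=2139 B_ack=5105
After event 2: A_seq=5105 A_ack=2139 B_seq=2222 B_ack=5105

5105 2139 2222 5105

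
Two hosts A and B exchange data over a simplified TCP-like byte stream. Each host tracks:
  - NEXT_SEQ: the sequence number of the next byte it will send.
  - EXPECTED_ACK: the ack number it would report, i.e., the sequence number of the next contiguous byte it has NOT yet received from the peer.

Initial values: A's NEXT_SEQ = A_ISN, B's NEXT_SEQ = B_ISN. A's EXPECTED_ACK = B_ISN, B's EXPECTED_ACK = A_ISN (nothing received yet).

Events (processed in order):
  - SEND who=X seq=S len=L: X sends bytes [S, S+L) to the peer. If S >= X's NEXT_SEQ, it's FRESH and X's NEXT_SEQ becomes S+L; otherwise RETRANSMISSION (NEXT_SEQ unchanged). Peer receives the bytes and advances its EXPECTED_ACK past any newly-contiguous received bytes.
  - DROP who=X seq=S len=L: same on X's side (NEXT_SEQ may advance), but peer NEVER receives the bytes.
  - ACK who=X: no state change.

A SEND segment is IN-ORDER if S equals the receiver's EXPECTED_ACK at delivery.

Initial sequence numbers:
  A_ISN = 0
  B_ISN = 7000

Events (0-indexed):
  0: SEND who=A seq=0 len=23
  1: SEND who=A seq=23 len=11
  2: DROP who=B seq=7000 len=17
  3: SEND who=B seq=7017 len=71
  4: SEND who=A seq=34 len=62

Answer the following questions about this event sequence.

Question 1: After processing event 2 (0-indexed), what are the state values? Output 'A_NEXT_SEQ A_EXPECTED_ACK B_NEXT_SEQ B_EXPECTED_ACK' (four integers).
After event 0: A_seq=23 A_ack=7000 B_seq=7000 B_ack=23
After event 1: A_seq=34 A_ack=7000 B_seq=7000 B_ack=34
After event 2: A_seq=34 A_ack=7000 B_seq=7017 B_ack=34

34 7000 7017 34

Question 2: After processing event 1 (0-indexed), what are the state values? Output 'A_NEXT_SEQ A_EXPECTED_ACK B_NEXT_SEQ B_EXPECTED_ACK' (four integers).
After event 0: A_seq=23 A_ack=7000 B_seq=7000 B_ack=23
After event 1: A_seq=34 A_ack=7000 B_seq=7000 B_ack=34

34 7000 7000 34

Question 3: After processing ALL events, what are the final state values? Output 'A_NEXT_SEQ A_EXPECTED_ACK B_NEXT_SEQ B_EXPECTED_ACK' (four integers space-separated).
Answer: 96 7000 7088 96

Derivation:
After event 0: A_seq=23 A_ack=7000 B_seq=7000 B_ack=23
After event 1: A_seq=34 A_ack=7000 B_seq=7000 B_ack=34
After event 2: A_seq=34 A_ack=7000 B_seq=7017 B_ack=34
After event 3: A_seq=34 A_ack=7000 B_seq=7088 B_ack=34
After event 4: A_seq=96 A_ack=7000 B_seq=7088 B_ack=96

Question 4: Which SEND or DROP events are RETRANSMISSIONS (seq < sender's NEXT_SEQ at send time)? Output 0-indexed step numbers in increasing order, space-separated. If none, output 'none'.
Step 0: SEND seq=0 -> fresh
Step 1: SEND seq=23 -> fresh
Step 2: DROP seq=7000 -> fresh
Step 3: SEND seq=7017 -> fresh
Step 4: SEND seq=34 -> fresh

Answer: none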